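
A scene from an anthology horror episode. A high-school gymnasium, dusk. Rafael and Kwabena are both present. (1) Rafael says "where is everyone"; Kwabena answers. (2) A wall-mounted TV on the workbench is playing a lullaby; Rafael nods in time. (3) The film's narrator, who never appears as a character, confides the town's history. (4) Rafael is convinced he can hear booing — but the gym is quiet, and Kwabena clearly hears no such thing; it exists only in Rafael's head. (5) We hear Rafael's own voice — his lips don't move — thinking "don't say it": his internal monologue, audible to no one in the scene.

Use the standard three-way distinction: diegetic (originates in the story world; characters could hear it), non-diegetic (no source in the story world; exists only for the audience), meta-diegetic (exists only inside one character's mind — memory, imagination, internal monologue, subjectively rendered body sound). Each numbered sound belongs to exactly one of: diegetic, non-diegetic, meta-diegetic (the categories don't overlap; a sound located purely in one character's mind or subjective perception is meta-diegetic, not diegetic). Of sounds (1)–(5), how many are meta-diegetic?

2

(1) spoken by a character present in the story world → diegetic.
(2) source music from a wall-mounted TV, which exists in the story world → diegetic.
(3) external voice-over — not a character, not heard by anyone in the scene → non-diegetic.
(4) Rafael alone 'hears' it — an imagined sound, not present in the space → meta-diegetic.
Sound (5): internal monologue — inside Rafael's mind, not spoken into the scene, so meta-diegetic.
Meta-diegetic: (4), (5) — that's 2.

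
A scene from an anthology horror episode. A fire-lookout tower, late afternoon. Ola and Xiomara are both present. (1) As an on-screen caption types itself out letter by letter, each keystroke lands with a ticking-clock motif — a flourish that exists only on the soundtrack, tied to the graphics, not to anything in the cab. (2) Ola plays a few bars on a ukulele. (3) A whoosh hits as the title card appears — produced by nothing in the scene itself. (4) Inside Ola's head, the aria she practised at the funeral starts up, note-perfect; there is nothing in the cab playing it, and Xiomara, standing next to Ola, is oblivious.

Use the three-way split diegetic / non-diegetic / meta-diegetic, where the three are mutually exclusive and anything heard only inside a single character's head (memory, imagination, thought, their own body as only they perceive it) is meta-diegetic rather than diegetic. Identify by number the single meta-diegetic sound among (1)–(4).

(1) is non-diegetic: sound married to a title/caption — outside the diegesis by definition.
(2) is diegetic: Ola is producing the music live, in the story world.
(3) an editorial stinger — it belongs to the cut, not the story world → non-diegetic.
(4) it lives in Ola's subjectivity, not in the cab → meta-diegetic.
Only (4) is meta-diegetic.

4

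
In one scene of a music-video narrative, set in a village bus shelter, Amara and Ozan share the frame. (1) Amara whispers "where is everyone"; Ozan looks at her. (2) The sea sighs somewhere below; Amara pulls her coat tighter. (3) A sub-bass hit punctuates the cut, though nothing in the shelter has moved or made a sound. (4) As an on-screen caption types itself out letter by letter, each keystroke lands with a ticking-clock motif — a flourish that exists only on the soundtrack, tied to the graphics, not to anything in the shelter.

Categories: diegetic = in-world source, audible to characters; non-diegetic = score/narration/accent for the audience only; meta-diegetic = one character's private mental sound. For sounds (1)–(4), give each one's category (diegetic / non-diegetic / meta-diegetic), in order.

diegetic, diegetic, non-diegetic, non-diegetic

Sound (1): Amara is a character speaking aloud in the scene, so diegetic.
(2) is diegetic: it's the actual ambient sound of the location.
(3) is non-diegetic: nothing in the scene produces it; it's an accent added for the audience.
(4) is non-diegetic: it accompanies on-screen graphics, not anything inside the story world.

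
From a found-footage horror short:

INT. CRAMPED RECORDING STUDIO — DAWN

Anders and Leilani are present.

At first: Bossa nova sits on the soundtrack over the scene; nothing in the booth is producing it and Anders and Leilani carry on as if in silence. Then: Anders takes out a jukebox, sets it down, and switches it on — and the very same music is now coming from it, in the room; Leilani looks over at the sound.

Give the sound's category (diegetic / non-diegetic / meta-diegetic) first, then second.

First: no in-world source exists and no character can hear it — underscore → non-diegetic.
Second: a jukebox is now a real source in the story world and the characters hear it → diegetic.

non-diegetic, diegetic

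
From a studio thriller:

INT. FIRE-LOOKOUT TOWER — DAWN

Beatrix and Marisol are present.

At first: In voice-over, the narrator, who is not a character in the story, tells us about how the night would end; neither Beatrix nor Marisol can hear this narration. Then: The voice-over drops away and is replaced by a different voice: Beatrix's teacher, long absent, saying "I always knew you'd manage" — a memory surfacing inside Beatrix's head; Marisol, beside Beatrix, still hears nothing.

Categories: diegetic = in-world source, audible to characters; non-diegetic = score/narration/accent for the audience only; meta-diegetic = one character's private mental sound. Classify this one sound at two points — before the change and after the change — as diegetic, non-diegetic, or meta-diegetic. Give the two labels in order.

non-diegetic, meta-diegetic

Before the change: the external narrator addresses only the audience — outside the story world → non-diegetic.
After the change: the replacement voice is a memory inside Beatrix's mind specifically → meta-diegetic.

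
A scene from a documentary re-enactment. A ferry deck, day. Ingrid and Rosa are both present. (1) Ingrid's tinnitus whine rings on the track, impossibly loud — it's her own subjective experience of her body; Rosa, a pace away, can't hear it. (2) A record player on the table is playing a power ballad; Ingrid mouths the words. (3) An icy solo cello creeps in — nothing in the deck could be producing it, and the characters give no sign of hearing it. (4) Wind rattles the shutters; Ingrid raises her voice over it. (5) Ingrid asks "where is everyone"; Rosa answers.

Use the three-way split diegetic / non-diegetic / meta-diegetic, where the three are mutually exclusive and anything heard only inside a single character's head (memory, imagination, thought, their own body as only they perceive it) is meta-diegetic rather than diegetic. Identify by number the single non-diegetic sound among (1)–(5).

(1) point-of-audition from inside Ingrid's body; not a sound in the room → meta-diegetic.
Sound (2): the music comes from an on-screen device that Ingrid responds to, so diegetic.
Sound (3): it has no source in the story world and no character can hear it — it's underscore, so non-diegetic.
Sound (4): it's the actual ambient sound of the location, so diegetic.
(5) on-screen dialogue — Ingrid speaks and Rosa is there to hear → diegetic.
Only (3) is non-diegetic.

3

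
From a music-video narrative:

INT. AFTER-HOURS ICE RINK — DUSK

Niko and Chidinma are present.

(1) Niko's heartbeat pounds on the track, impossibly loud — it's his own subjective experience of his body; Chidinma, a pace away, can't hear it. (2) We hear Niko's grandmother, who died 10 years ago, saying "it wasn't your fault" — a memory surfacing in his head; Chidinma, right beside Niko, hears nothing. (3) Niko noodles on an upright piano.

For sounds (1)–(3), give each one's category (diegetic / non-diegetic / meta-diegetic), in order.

meta-diegetic, meta-diegetic, diegetic

(1) it's Niko's internal bodily sensation rendered as sound; only Niko 'hears' it → meta-diegetic.
Sound (2): it's Niko's recollection rendered as sound; the other character can't hear it, so meta-diegetic.
(3) is diegetic: a character is playing an upright piano on screen.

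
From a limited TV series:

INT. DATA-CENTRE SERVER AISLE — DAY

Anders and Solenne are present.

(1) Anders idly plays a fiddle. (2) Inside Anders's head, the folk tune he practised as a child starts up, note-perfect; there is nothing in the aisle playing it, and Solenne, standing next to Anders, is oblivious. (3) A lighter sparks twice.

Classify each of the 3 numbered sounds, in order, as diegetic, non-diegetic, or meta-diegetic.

diegetic, meta-diegetic, diegetic

(1) Anders is producing the music live, in the story world → diegetic.
Sound (2): remembered music, private to Anders — Solenne is oblivious because it isn't in the room, so meta-diegetic.
Sound (3): a lighter is a real object/event in the scene's world, so diegetic.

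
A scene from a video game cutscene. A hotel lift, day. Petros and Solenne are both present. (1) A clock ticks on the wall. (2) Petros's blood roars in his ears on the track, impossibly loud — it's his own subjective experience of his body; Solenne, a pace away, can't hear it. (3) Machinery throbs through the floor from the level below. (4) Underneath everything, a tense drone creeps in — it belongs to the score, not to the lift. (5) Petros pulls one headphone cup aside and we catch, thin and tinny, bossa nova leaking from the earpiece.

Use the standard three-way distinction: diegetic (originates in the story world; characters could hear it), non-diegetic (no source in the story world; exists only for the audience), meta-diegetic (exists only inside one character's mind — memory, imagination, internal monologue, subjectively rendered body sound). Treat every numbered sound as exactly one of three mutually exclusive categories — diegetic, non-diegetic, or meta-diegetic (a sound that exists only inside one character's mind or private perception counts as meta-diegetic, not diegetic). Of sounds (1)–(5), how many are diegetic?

3

(1) a clock is a real object/event in the scene's world → diegetic.
(2) is meta-diegetic: a subjective body sound — Petros's private perception, inaudible to Solenne.
Sound (3): ambient/room sound belonging to the story's physical space, so diegetic.
(4) is non-diegetic: score with no on-screen or off-screen source; it exists for the audience alone.
Sound (5): the earpiece is a real device on Petros's head — source music, so diegetic.
So 3 of the 5 are diegetic: (1), (3), (5).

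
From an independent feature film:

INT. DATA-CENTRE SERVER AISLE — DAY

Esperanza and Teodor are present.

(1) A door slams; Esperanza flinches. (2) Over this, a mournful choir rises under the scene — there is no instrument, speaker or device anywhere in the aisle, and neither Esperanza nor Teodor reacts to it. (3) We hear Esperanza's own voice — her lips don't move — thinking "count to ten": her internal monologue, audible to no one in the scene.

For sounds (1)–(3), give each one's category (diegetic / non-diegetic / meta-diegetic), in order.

(1) a door is a real object/event in the scene's world → diegetic.
(2) it has no source in the story world and no character can hear it — it's underscore → non-diegetic.
Sound (3): it's Esperanza's unspoken thought, heard only by the audience via her subjectivity, so meta-diegetic.

diegetic, non-diegetic, meta-diegetic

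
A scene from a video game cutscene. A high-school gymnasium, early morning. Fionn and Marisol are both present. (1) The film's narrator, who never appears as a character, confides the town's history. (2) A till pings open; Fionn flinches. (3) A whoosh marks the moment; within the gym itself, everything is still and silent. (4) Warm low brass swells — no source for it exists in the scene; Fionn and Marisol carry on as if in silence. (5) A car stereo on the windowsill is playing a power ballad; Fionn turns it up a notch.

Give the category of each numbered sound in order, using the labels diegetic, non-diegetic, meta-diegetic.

non-diegetic, diegetic, non-diegetic, non-diegetic, diegetic

(1) is non-diegetic: the narrator exists outside the story world, addressing only the audience.
Sound (2): an in-world source (a till); characters could hear it, so diegetic.
(3) an editorial stinger — it belongs to the cut, not the story world → non-diegetic.
Sound (4): score with no on-screen or off-screen source; it exists for the audience alone, so non-diegetic.
(5) is diegetic: a car stereo is a physical source in the scene and Fionn reacts to it.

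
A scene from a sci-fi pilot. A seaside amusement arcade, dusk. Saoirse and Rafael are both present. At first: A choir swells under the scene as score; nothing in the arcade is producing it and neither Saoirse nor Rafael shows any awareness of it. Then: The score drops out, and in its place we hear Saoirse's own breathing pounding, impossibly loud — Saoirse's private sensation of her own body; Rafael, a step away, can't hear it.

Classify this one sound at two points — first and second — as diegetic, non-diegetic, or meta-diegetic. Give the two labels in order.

First: underscore with no in-world source, inaudible to the characters → non-diegetic.
Second: the body sound is Saoirse's subjective perception alone — Rafael can't hear it → meta-diegetic.

non-diegetic, meta-diegetic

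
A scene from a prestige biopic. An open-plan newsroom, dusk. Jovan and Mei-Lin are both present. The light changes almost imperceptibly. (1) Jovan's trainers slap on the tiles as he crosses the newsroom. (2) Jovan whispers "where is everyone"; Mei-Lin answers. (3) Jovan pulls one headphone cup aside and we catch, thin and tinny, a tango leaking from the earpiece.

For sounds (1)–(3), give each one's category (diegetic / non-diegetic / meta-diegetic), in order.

Sound (1): Jovan's footsteps are produced in the story world, so diegetic.
Sound (2): on-screen dialogue — Jovan speaks and Mei-Lin is there to hear, so diegetic.
(3) it's leaking from a physical pair of headphones in the scene → diegetic.

diegetic, diegetic, diegetic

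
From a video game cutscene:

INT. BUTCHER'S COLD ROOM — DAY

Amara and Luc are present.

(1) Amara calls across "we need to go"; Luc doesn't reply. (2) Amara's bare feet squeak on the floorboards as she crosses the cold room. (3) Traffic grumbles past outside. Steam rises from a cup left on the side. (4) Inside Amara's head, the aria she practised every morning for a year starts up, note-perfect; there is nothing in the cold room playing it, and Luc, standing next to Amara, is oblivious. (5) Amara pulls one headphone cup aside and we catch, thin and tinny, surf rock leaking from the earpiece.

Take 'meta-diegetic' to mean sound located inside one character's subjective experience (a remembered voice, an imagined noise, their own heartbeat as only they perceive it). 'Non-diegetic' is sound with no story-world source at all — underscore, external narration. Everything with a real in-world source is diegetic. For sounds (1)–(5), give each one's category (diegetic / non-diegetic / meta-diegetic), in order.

diegetic, diegetic, diegetic, meta-diegetic, diegetic

(1) is diegetic: on-screen dialogue — Amara speaks and Luc is there to hear.
(2) it's the physical sound of Amara moving in the space → diegetic.
(3) is diegetic: it's the actual ambient sound of the location.
Sound (4): remembered music, private to Amara — Luc is oblivious because it isn't in the room, so meta-diegetic.
(5) it's leaking from a physical pair of headphones in the scene → diegetic.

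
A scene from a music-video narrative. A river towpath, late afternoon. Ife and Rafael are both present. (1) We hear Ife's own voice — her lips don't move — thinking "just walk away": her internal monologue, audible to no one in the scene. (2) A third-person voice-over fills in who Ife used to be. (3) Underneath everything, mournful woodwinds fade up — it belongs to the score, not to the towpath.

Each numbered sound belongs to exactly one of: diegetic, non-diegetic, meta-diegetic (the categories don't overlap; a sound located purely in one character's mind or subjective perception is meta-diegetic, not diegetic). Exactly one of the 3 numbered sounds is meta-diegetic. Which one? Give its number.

(1) is meta-diegetic: Ife's thought-voice: a private mental sound no other character can hear.
(2) is non-diegetic: the narrator exists outside the story world, addressing only the audience.
(3) is non-diegetic: score with no on-screen or off-screen source; it exists for the audience alone.
Only (1) is meta-diegetic.

1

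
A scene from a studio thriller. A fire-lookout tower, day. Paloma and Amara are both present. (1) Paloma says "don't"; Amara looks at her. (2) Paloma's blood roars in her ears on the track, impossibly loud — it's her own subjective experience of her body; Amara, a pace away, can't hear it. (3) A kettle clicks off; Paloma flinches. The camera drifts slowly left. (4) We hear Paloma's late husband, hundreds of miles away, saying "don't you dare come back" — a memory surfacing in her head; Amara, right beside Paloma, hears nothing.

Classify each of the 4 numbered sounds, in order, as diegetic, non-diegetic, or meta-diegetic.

diegetic, meta-diegetic, diegetic, meta-diegetic

Sound (1): on-screen dialogue — Paloma speaks and Amara is there to hear, so diegetic.
Sound (2): a subjective body sound — Paloma's private perception, inaudible to Amara, so meta-diegetic.
(3) is diegetic: the sound comes from a kettle physically present in the location.
Sound (4): a remembered line, private to Paloma — not present in the room, not audible to Amara, so meta-diegetic.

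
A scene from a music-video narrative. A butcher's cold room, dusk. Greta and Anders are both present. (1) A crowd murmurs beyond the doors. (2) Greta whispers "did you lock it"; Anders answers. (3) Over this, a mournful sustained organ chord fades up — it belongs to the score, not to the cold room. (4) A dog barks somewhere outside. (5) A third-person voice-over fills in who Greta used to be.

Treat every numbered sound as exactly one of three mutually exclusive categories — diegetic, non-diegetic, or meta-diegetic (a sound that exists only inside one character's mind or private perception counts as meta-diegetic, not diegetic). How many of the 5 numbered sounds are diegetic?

(1) a crowd is part of the location's real environment → diegetic.
(2) is diegetic: Greta is a character speaking aloud in the scene.
(3) is non-diegetic: it has no source in the story world and no character can hear it — it's underscore.
Sound (4): a dog is a real object/event in the scene's world, so diegetic.
(5) external voice-over — not a character, not heard by anyone in the scene → non-diegetic.
So 3 of the 5 are diegetic: (1), (2), (4).

3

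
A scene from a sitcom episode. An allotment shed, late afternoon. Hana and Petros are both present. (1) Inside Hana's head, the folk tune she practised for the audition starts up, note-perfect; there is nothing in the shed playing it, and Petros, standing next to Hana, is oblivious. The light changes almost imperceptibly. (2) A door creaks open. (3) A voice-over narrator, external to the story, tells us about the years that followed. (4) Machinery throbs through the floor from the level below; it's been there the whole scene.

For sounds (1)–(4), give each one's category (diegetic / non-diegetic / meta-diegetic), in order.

meta-diegetic, diegetic, non-diegetic, diegetic

(1) is meta-diegetic: it lives in Hana's subjectivity, not in the shed.
(2) is diegetic: a door is a real object/event in the scene's world.
Sound (3): commentary laid over the scene from outside the fiction, so non-diegetic.
Sound (4): ambient/room sound belonging to the story's physical space, so diegetic.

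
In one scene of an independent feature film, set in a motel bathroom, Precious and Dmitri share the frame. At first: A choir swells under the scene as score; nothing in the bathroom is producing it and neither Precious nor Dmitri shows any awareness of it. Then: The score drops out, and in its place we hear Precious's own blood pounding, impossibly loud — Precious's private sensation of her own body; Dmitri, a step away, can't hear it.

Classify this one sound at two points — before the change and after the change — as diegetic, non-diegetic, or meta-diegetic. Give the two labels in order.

non-diegetic, meta-diegetic

Before the change: underscore with no in-world source, inaudible to the characters → non-diegetic.
After the change: the body sound is Precious's subjective perception alone — Dmitri can't hear it → meta-diegetic.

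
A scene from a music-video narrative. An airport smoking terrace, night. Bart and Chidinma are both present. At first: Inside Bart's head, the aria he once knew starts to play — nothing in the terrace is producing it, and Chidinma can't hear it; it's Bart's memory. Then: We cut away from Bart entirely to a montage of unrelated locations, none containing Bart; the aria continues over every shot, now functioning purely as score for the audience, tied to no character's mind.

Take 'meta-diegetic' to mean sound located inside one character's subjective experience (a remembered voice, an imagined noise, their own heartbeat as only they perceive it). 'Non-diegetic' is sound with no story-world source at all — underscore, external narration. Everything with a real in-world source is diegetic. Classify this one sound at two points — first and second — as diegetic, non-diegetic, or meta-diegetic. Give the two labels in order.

meta-diegetic, non-diegetic

First: the music lives inside Bart's mind alone; Chidinma can't hear it → meta-diegetic.
Second: once it plays over shots Bart isn't in, detached from any character's subjectivity, it's conventional underscore → non-diegetic.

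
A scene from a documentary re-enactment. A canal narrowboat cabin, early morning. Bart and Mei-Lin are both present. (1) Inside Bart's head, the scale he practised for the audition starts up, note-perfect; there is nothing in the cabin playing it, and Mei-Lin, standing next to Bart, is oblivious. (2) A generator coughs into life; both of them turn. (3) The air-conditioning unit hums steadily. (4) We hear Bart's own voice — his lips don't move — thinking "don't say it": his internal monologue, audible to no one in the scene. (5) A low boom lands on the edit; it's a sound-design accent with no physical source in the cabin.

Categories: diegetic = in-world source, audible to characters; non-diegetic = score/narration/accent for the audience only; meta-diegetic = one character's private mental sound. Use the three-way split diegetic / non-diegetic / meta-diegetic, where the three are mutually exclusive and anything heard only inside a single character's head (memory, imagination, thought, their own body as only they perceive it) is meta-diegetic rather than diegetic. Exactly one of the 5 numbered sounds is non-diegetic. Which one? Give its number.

Sound (1): the music is a memory playing inside Bart's mind alone; no real-world source, Mei-Lin can't hear it, so meta-diegetic.
(2) is diegetic: the sound comes from a generator physically present in the location.
(3) it's the actual ambient sound of the location → diegetic.
(4) Bart's thought-voice: a private mental sound no other character can hear → meta-diegetic.
(5) is non-diegetic: nothing in the scene produces it; it's an accent added for the audience.
Only (5) is non-diegetic.

5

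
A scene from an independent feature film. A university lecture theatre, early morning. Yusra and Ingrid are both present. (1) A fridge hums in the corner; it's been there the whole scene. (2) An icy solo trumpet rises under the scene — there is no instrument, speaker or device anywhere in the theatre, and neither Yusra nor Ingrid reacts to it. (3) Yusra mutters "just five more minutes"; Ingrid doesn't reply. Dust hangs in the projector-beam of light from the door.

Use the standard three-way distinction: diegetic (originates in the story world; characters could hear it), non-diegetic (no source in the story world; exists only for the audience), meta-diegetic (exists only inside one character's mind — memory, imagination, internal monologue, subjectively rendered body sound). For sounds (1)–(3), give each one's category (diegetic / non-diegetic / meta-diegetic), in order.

diegetic, non-diegetic, diegetic

Sound (1): a fridge is part of the location's real environment, so diegetic.
Sound (2): nothing in the theatre produces it and the characters don't hear it — pure soundtrack, so non-diegetic.
Sound (3): spoken by a character present in the story world, so diegetic.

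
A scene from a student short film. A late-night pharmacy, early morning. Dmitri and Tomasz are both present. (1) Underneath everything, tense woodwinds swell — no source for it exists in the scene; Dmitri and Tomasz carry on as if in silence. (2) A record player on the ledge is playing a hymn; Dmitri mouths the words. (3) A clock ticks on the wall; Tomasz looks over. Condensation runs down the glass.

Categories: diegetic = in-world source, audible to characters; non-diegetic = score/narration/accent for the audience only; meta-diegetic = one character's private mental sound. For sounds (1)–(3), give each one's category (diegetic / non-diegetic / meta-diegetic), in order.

Sound (1): nothing in the pharmacy produces it and the characters don't hear it — pure soundtrack, so non-diegetic.
Sound (2): a record player is a physical source in the scene and Dmitri reacts to it, so diegetic.
Sound (3): the sound comes from a clock physically present in the location, so diegetic.

non-diegetic, diegetic, diegetic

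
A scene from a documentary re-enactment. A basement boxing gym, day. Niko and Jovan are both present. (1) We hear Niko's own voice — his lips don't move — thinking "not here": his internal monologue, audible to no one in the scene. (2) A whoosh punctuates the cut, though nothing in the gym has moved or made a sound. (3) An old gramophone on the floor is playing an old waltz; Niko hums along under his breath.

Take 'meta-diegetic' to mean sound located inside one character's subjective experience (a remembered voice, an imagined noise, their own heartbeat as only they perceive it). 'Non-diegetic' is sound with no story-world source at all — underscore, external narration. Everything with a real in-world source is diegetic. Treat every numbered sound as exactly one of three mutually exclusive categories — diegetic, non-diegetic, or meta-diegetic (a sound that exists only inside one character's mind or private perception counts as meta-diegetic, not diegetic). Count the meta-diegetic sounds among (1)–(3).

1

Sound (1): Niko's thought-voice: a private mental sound no other character can hear, so meta-diegetic.
(2) it's a sound-design accent with no in-world source; no one in the scene can hear it → non-diegetic.
(3) an old gramophone is a physical source in the scene and Niko reacts to it → diegetic.
Meta-diegetic: (1) — that's 1.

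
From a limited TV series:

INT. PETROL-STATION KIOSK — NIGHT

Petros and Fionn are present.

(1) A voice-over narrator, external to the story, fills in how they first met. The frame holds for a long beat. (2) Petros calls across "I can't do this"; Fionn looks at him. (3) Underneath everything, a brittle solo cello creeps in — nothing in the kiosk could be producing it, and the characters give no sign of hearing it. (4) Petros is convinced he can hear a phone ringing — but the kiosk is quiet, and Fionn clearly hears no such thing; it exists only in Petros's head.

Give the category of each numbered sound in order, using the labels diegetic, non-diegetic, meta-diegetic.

(1) external voice-over — not a character, not heard by anyone in the scene → non-diegetic.
Sound (2): spoken by a character present in the story world, so diegetic.
Sound (3): it has no source in the story world and no character can hear it — it's underscore, so non-diegetic.
(4) Petros alone 'hears' it — an imagined sound, not present in the space → meta-diegetic.

non-diegetic, diegetic, non-diegetic, meta-diegetic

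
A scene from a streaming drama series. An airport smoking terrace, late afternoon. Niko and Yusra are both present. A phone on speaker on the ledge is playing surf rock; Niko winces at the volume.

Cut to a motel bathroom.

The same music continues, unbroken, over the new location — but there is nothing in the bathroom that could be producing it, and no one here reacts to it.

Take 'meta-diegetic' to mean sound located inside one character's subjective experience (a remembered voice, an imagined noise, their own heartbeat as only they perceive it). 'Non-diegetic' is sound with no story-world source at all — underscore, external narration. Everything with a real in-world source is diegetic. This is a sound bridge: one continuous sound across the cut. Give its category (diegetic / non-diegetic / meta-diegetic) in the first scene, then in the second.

Scene one: a phone on speaker is an on-screen source and Niko reacts to it → diegetic.
Scene two: there is no source in the bathroom and no one hears it — it's now underscore → non-diegetic.

diegetic, non-diegetic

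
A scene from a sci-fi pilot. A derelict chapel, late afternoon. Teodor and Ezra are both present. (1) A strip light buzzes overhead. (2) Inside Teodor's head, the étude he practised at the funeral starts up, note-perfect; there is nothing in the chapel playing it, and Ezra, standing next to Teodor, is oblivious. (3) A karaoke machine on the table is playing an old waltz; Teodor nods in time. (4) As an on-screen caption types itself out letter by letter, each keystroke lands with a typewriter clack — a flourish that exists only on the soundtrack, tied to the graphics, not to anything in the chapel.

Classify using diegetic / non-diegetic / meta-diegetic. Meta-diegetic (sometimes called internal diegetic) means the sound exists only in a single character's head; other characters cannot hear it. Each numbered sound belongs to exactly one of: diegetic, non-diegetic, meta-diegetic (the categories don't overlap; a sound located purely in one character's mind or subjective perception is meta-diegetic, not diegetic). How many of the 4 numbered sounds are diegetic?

2

(1) it's the actual ambient sound of the location → diegetic.
Sound (2): remembered music, private to Teodor — Ezra is oblivious because it isn't in the room, so meta-diegetic.
(3) is diegetic: the music comes from an on-screen device that Teodor responds to.
Sound (4): the caption isn't part of the story world, so neither is the sound tied to it, so non-diegetic.
Diegetic: (1), (3) — that's 2.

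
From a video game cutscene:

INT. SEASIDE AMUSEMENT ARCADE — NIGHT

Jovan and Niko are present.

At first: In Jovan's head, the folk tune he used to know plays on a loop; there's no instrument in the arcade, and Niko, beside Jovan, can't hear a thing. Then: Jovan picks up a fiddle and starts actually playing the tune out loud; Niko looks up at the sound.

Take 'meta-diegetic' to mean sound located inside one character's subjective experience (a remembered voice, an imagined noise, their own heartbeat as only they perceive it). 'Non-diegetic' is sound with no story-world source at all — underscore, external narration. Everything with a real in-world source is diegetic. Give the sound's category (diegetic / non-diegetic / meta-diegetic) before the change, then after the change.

Before the change: the tune exists only as Jovan's private memory; Niko can't hear it → meta-diegetic.
After the change: Jovan is now producing it live on a fiddle, in the room, and Niko hears it → diegetic.

meta-diegetic, diegetic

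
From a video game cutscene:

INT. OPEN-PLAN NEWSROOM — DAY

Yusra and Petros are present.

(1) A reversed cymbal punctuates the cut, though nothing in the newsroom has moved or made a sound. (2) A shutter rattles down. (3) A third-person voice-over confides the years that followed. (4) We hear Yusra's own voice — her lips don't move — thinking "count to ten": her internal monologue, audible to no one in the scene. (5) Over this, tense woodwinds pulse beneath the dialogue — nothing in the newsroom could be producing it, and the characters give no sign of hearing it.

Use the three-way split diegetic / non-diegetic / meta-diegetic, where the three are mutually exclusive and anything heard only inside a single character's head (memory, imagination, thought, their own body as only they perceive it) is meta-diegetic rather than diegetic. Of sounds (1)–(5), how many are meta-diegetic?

1

(1) it's a sound-design accent with no in-world source; no one in the scene can hear it → non-diegetic.
(2) an in-world source (a shutter); characters could hear it → diegetic.
(3) is non-diegetic: commentary laid over the scene from outside the fiction.
(4) is meta-diegetic: internal monologue — inside Yusra's mind, not spoken into the scene.
(5) score with no on-screen or off-screen source; it exists for the audience alone → non-diegetic.
Meta-diegetic: (4) — that's 1.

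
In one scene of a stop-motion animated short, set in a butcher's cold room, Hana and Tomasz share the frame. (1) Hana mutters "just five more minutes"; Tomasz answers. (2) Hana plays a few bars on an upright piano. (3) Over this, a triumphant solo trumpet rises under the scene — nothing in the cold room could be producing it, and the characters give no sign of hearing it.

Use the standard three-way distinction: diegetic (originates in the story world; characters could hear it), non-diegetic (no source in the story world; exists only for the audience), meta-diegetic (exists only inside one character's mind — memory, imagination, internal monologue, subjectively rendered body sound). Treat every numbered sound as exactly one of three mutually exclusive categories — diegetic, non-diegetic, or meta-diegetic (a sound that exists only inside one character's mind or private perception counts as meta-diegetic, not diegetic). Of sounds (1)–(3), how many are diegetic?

2

(1) spoken by a character present in the story world → diegetic.
(2) the instrument and the performer are both in the scene → diegetic.
Sound (3): it has no source in the story world and no character can hear it — it's underscore, so non-diegetic.
Diegetic: (1), (2) — that's 2.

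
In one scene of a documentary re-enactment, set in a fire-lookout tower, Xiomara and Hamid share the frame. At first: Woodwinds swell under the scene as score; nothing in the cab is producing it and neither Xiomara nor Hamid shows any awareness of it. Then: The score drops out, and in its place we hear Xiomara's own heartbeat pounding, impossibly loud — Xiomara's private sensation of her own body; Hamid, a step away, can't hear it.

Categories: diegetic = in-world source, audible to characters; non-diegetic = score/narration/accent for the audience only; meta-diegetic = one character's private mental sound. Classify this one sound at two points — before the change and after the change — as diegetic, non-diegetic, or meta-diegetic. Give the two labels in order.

Before the change: underscore with no in-world source, inaudible to the characters → non-diegetic.
After the change: the body sound is Xiomara's subjective perception alone — Hamid can't hear it → meta-diegetic.

non-diegetic, meta-diegetic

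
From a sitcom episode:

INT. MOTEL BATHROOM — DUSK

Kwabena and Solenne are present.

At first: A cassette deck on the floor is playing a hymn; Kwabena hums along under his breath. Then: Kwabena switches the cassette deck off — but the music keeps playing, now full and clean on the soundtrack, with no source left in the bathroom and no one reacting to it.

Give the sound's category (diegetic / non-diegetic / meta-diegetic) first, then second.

First: a cassette deck is a real in-scene source and Kwabena reacts to it → diegetic.
Second: there is no longer any in-world source and no one can hear it — it has become underscore → non-diegetic.

diegetic, non-diegetic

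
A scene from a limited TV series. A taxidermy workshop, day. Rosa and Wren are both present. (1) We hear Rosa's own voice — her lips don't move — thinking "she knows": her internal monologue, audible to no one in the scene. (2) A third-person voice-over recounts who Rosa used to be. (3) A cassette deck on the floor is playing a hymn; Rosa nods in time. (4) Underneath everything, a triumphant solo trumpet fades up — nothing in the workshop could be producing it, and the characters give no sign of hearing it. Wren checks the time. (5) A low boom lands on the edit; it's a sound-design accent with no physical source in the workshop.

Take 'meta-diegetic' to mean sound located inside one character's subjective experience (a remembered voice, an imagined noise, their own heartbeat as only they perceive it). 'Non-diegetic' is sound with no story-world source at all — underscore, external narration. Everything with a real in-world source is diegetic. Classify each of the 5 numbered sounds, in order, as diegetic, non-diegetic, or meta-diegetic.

Sound (1): internal monologue — inside Rosa's mind, not spoken into the scene, so meta-diegetic.
Sound (2): commentary laid over the scene from outside the fiction, so non-diegetic.
Sound (3): the music comes from an on-screen device that Rosa responds to, so diegetic.
(4) is non-diegetic: score with no on-screen or off-screen source; it exists for the audience alone.
Sound (5): nothing in the scene produces it; it's an accent added for the audience, so non-diegetic.

meta-diegetic, non-diegetic, diegetic, non-diegetic, non-diegetic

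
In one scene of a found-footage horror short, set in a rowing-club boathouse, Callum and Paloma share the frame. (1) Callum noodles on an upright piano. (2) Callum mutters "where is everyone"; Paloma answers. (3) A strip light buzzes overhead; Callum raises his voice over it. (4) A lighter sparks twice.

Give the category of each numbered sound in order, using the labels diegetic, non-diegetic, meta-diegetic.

diegetic, diegetic, diegetic, diegetic

(1) a character is playing an upright piano on screen → diegetic.
(2) is diegetic: Callum is a character speaking aloud in the scene.
(3) is diegetic: a strip light is part of the location's real environment.
(4) a lighter is a real object/event in the scene's world → diegetic.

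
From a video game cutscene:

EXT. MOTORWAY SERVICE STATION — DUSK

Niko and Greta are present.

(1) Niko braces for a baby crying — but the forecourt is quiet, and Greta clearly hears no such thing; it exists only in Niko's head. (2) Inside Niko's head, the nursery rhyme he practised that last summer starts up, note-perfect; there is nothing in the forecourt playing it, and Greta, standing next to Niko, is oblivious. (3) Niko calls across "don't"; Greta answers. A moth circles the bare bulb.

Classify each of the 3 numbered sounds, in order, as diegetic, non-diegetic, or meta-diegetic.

Sound (1): the sound is imagined by Niko; nothing in the story world is producing it and Greta can't hear it, so meta-diegetic.
(2) remembered music, private to Niko — Greta is oblivious because it isn't in the room → meta-diegetic.
Sound (3): spoken by a character present in the story world, so diegetic.

meta-diegetic, meta-diegetic, diegetic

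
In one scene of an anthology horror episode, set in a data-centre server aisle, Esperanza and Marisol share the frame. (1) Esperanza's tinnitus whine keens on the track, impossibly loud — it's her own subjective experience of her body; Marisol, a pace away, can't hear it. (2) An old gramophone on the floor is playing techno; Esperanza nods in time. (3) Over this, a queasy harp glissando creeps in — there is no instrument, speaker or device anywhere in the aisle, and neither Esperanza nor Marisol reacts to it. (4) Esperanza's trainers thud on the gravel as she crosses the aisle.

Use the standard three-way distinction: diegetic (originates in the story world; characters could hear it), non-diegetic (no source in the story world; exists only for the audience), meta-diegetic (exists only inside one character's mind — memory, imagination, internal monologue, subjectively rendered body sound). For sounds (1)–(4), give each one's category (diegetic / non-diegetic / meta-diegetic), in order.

meta-diegetic, diegetic, non-diegetic, diegetic

(1) is meta-diegetic: point-of-audition from inside Esperanza's body; not a sound in the room.
(2) the music comes from an on-screen device that Esperanza responds to → diegetic.
Sound (3): score with no on-screen or off-screen source; it exists for the audience alone, so non-diegetic.
(4) is diegetic: it's the physical sound of Esperanza moving in the space.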